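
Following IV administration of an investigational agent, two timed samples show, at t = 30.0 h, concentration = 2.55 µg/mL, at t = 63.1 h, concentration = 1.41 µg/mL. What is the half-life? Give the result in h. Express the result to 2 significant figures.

39 h

k = ln(C₁/C₂) / (t₂ − t₁) = ln(2.55/1.41) / (63.1 − 30.0)
  = 0.5925 / 33.10 = 0.01790 h⁻¹
t½ = ln2 / k = 0.693147 / 0.01790 = 38.72 h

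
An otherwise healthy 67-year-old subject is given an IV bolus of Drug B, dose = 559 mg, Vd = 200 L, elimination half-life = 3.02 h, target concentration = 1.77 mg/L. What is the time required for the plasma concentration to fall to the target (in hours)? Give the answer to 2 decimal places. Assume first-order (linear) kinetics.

C₀ = Dose / Vd = 559.0 / 200 = 2.795 mg/L
k = ln2 / t½ = 0.693147 / 3.02 = 0.2295 h⁻¹
t = ln(C₀ / C) / k = ln(2.795 / 1.77) / 0.2295
  = ln(1.579) / 0.2295 = 0.4568 / 0.2295 = 1.990 h

1.99 h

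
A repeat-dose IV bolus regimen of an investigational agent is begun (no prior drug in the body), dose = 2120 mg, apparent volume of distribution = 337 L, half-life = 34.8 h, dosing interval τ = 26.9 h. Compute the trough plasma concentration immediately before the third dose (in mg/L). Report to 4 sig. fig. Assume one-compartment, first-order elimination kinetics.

C₀ per dose = Dose / Vd = 2120 / 337 = 6.291 mg/L
k = ln2 / t½ = 0.693147 / 34.8 = 0.01992 h⁻¹
Fraction remaining after one interval: r = e^(−kτ) = e^(−0.01992 × 26.9) = 0.5852
Before dose 3, 2 doses have been given (aged 1τ, 2τ).
C_trough = C₀ × (r + r²) = 6.291 × (0.5852 + 0.3425) = 5.836 mg/L

5.836 mg/L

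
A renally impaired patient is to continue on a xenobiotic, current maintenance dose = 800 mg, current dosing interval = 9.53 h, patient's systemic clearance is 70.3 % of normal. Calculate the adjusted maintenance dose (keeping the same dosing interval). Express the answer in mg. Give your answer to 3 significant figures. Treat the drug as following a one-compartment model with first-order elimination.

562 mg

To keep the same average steady-state level, dosing rate must scale with clearance.
CL ratio = 70.3 / 100 = 0.7030
New dose (same interval) = 800 × 0.7030 = 562.4 mg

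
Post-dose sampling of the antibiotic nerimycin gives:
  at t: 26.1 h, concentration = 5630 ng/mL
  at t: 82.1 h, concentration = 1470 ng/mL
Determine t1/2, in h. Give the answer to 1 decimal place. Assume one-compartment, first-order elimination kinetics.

k = ln(C₁/C₂) / (t₂ − t₁) = ln(5630/1470) / (82.1 − 26.1)
  = 1.343 / 56.00 = 0.02398 h⁻¹
t½ = ln2 / k = 0.693147 / 0.02398 = 28.91 h

28.9 h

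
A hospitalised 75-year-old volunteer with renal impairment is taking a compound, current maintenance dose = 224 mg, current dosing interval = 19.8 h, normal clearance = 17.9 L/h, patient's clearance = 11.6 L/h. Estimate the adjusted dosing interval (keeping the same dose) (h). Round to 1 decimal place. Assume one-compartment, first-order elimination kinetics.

30.6 h

To keep the same average steady-state level, dosing rate must scale with clearance.
CL ratio = 11.6 / 17.9 = 0.6480
New interval (same dose) = 19.8 / 0.6480 = 30.56 h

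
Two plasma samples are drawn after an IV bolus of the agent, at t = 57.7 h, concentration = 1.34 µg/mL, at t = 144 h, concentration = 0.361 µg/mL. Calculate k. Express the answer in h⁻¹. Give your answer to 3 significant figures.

k = ln(C₁/C₂) / (t₂ − t₁) = ln(1.34/0.361) / (144 − 57.7)
  = 1.312 / 86.30 = 0.01520 h⁻¹

0.0152 h⁻¹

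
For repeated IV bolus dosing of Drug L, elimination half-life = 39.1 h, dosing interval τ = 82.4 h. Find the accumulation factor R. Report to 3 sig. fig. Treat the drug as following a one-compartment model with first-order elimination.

k = ln2 / t½ = 0.693147 / 39.1 = 0.01773 h⁻¹
e^(−kτ) = e^(−0.01773 × 82.4) = 0.2320
Accumulation ratio R = 1 / (1 − e^(−kτ)) = 1 / (1 − 0.2320) = 1.302

1.30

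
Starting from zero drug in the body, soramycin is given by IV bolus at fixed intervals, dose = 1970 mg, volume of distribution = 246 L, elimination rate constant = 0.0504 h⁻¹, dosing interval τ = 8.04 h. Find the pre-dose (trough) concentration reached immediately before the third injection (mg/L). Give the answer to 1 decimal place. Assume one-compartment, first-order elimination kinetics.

C₀ per dose = Dose / Vd = 1970 / 246 = 8.008 mg/L
Fraction remaining after one interval: r = e^(−kτ) = e^(−0.05040 × 8.04) = 0.6668
Before dose 3, 2 doses have been given (aged 1τ, 2τ).
C_trough = C₀ × (r + r²) = 8.008 × (0.6668 + 0.4446) = 8.900 mg/L

8.9 mg/L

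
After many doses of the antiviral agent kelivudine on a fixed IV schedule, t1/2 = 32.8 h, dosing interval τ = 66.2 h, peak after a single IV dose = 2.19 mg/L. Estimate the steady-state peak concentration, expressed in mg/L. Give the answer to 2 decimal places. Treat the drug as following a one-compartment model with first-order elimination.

2.91 mg/L

k = ln2 / t½ = 0.693147 / 32.8 = 0.02113 h⁻¹
e^(−kτ) = e^(−0.02113 × 66.2) = 0.2469
Accumulation ratio R = 1 / (1 − e^(−kτ)) = 1 / (1 − 0.2469) = 1.328
Steady-state peak = C₀ × R = 2.19 × 1.328 = 2.908 mg/L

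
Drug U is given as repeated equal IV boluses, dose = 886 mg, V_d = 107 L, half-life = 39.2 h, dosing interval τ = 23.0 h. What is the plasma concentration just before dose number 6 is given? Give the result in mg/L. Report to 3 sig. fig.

14.3 mg/L

C₀ per dose = Dose / Vd = 886 / 107 = 8.280 mg/L
k = ln2 / t½ = 0.693147 / 39.2 = 0.01768 h⁻¹
Fraction remaining after one interval: r = e^(−kτ) = e^(−0.01768 × 23.0) = 0.6659
Before dose 6, 5 doses have been given (aged 1τ, 2τ, 3τ, 4τ, 5τ).
C_trough = C₀ × (r + r² + … + r^5) = C₀ × r(1−r^5)/(1−r)
        = 8.280 × 0.6659 × (1 − 0.1309) / (1 − 0.6659) = 14.34 mg/L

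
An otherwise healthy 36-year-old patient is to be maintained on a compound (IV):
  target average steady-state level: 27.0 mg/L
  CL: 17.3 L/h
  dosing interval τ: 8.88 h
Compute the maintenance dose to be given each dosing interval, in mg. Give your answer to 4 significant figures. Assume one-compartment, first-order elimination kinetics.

At steady state, Dose/τ = Css × CL.
Dose = Css × CL × τ = 27.0 × 17.30 × 8.88 = 4148 mg

4148 mg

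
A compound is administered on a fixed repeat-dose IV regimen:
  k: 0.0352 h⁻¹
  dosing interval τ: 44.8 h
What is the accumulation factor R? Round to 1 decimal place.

e^(−kτ) = e^(−0.03520 × 44.8) = 0.2066
Accumulation ratio R = 1 / (1 − e^(−kτ)) = 1 / (1 − 0.2066) = 1.260

1.3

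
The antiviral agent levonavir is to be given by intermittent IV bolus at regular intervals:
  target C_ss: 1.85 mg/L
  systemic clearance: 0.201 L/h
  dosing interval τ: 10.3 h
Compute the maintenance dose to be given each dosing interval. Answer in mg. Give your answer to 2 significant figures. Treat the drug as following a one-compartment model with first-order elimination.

At steady state, Dose/τ = Css × CL.
Dose = Css × CL × τ = 1.85 × 0.2010 × 10.3 = 3.830 mg

3.8 mg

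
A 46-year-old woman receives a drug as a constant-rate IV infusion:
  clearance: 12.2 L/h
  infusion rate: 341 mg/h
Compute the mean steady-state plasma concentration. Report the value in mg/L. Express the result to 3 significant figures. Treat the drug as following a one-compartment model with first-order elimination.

28.0 mg/L

At steady state Css = R₀ / CL = 341 / 12.20 = 27.95 mg/L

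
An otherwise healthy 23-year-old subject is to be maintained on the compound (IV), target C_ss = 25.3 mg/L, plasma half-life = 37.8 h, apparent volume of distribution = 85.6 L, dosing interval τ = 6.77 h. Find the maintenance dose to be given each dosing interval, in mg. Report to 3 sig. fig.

k = ln2 / t½ = 0.693147 / 37.8 = 0.01834 h⁻¹
CL = k × Vd = 0.01834 × 85.6 = 1.570 L/h
At steady state, Dose/τ = Css × CL.
Dose = Css × CL × τ = 25.3 × 1.570 × 6.77 = 268.9 mg

269 mg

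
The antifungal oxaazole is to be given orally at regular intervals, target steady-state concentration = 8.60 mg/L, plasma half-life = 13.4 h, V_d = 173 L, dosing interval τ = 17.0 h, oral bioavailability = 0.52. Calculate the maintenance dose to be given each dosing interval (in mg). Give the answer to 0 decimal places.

2516 mg

k = ln2 / t½ = 0.693147 / 13.4 = 0.05173 h⁻¹
CL = k × Vd = 0.05173 × 173 = 8.949 L/h
At steady state, F × (Dose/τ) = Css × CL.
Dose = Css × CL × τ / F = 8.60 × 8.949 × 17.0 / 0.52 = 2516 mg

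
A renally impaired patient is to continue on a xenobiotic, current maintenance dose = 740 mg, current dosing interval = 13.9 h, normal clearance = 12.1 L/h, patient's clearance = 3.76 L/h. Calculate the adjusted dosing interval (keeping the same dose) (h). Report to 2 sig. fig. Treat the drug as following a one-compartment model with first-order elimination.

To keep the same average steady-state level, dosing rate must scale with clearance.
CL ratio = 3.76 / 12.1 = 0.3107
New interval (same dose) = 13.9 / 0.3107 = 44.74 h

45 h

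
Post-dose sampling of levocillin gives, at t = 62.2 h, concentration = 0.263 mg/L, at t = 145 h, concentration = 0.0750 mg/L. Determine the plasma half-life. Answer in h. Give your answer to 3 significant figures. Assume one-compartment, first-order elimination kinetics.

k = ln(C₁/C₂) / (t₂ − t₁) = ln(0.263/0.0750) / (145 − 62.2)
  = 1.255 / 82.80 = 0.01516 h⁻¹
t½ = ln2 / k = 0.693147 / 0.01516 = 45.72 h

45.7 h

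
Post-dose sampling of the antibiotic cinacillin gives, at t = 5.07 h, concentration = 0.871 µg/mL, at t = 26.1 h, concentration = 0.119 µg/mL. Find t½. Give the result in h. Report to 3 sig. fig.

7.32 h

k = ln(C₁/C₂) / (t₂ − t₁) = ln(0.871/0.119) / (26.1 − 5.07)
  = 1.991 / 21.03 = 0.09467 h⁻¹
t½ = ln2 / k = 0.693147 / 0.09467 = 7.322 h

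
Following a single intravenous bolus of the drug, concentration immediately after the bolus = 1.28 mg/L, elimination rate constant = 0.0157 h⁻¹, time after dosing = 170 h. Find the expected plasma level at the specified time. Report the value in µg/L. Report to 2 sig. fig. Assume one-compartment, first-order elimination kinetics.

C = C₀ · e^(−k·t) = 1.280 × e^(−0.01570 × 170)
  = 1.280 × 0.06932 = 0.08873 mg/L
Convert: 0.08873 mg/L × 1000 = 88.73 µg/L

89 µg/L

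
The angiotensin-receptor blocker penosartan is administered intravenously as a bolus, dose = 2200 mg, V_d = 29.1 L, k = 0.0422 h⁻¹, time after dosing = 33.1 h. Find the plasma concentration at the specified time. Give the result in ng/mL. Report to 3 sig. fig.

C₀ = Dose / Vd = 2200 / 29.1 = 75.60 mg/L
C = C₀ · e^(−k·t) = 75.60 × e^(−0.04220 × 33.1)
  = 75.60 × 0.2474 = 18.70 mg/L
Convert: 18.70 mg/L × 1000 = 18700 ng/mL

18700 ng/mL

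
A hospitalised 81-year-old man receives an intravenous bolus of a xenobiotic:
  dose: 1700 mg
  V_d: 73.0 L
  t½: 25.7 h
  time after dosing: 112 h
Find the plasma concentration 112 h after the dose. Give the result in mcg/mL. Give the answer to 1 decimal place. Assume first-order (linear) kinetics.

1.1 mcg/mL

C₀ = Dose / Vd = 1700 / 73.0 = 23.29 mg/L
k = ln2 / t½ = 0.693147 / 25.7 = 0.02697 h⁻¹
C = C₀ · e^(−k·t) = 23.29 × e^(−0.02697 × 112)
  = 23.29 × 0.04877 = 1.136 mg/L
(1.136 mg/L = 1.136 mcg/mL)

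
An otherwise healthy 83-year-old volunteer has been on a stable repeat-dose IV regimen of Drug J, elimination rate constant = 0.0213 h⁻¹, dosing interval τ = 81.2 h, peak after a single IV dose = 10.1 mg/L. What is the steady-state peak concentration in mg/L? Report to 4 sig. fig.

e^(−kτ) = e^(−0.02130 × 81.2) = 0.1774
Accumulation ratio R = 1 / (1 − e^(−kτ)) = 1 / (1 − 0.1774) = 1.216
Steady-state peak = C₀ × R = 10.1 × 1.216 = 12.28 mg/L

12.28 mg/L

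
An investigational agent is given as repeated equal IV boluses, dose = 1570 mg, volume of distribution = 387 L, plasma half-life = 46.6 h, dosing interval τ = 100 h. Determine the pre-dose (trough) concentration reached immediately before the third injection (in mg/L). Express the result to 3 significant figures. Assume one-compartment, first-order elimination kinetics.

C₀ per dose = Dose / Vd = 1570 / 387 = 4.057 mg/L
k = ln2 / t½ = 0.693147 / 46.6 = 0.01487 h⁻¹
Fraction remaining after one interval: r = e^(−kτ) = e^(−0.01487 × 100) = 0.2260
Before dose 3, 2 doses have been given (aged 1τ, 2τ).
C_trough = C₀ × (r + r²) = 4.057 × (0.2260 + 0.05108) = 1.124 mg/L

1.12 mg/L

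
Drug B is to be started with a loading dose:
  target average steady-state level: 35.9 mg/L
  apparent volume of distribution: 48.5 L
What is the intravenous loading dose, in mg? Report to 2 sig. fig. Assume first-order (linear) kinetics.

1700 mg

LD = Css × Vd = 35.9 × 48.5 = 1741 mg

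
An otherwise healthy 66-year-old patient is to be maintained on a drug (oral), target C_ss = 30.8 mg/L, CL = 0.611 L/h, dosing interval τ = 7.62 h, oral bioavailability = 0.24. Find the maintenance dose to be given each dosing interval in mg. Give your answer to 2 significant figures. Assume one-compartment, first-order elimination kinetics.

At steady state, F × (Dose/τ) = Css × CL.
Dose = Css × CL × τ / F = 30.8 × 0.6110 × 7.62 / 0.24 = 597.5 mg

600 mg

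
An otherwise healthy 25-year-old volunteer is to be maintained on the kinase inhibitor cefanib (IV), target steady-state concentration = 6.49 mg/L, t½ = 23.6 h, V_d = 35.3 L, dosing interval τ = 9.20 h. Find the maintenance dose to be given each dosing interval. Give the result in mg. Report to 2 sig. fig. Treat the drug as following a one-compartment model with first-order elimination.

62 mg

k = ln2 / t½ = 0.693147 / 23.6 = 0.02937 h⁻¹
CL = k × Vd = 0.02937 × 35.3 = 1.037 L/h
At steady state, Dose/τ = Css × CL.
Dose = Css × CL × τ = 6.49 × 1.037 × 9.20 = 61.92 mg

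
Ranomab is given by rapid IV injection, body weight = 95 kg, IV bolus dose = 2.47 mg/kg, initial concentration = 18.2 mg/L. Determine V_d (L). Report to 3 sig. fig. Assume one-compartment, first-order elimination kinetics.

12.9 L

Dose = 2.47 × 95 = 234.7 mg
Vd = Dose / C₀ = 234.7 / 18.2 = 12.90 L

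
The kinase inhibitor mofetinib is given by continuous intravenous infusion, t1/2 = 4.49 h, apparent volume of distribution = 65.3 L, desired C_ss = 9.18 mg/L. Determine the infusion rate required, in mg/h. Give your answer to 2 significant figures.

k = ln2 / t½ = 0.693147 / 4.49 = 0.1544 h⁻¹
CL = k × Vd = 0.1544 × 65.3 = 10.08 L/h
At steady state, infusion rate R₀ = Css × CL = 9.18 × 10.08 = 92.53 mg/h

93 mg/h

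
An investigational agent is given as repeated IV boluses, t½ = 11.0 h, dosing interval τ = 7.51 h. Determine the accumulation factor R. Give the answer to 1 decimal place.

2.7

k = ln2 / t½ = 0.693147 / 11.0 = 0.06301 h⁻¹
e^(−kτ) = e^(−0.06301 × 7.51) = 0.6230
Accumulation ratio R = 1 / (1 − e^(−kτ)) = 1 / (1 − 0.6230) = 2.653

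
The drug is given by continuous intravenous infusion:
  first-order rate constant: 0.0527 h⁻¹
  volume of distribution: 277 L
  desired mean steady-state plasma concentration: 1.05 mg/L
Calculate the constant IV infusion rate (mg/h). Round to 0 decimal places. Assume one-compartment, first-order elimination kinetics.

15 mg/h

CL = k × Vd = 0.05270 × 277 = 14.60 L/h
At steady state, infusion rate R₀ = Css × CL = 1.05 × 14.60 = 15.33 mg/h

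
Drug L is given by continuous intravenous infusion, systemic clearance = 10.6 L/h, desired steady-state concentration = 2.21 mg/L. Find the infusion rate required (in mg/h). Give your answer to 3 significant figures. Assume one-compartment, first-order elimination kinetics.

At steady state, infusion rate R₀ = Css × CL = 2.21 × 10.60 = 23.43 mg/h

23.4 mg/h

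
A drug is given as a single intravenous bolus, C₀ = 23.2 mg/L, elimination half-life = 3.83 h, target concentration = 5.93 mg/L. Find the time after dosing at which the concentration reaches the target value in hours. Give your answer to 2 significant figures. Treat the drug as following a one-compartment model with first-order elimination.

k = ln2 / t½ = 0.693147 / 3.83 = 0.1810 h⁻¹
t = ln(C₀ / C) / k = ln(23.20 / 5.93) / 0.1810
  = ln(3.912) / 0.1810 = 1.364 / 0.1810 = 7.536 h

7.5 h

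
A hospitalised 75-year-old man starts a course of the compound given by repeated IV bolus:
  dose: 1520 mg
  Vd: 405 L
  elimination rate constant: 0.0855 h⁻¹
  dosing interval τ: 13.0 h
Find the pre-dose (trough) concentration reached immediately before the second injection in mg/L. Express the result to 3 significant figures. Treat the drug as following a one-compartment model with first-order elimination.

C₀ per dose = Dose / Vd = 1520 / 405 = 3.753 mg/L
Fraction remaining after one interval: r = e^(−kτ) = e^(−0.08550 × 13.0) = 0.3291
Before dose 2, 1 dose has been given (aged 1τ).
C_trough = C₀ × r = 3.753 × 0.3291 = 1.235 mg/L

1.24 mg/L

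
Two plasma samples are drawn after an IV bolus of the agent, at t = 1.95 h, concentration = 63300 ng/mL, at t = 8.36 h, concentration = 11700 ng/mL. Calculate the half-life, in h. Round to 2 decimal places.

k = ln(C₁/C₂) / (t₂ − t₁) = ln(63300/11700) / (8.36 − 1.95)
  = 1.688 / 6.410 = 0.2633 h⁻¹
t½ = ln2 / k = 0.693147 / 0.2633 = 2.633 h

2.63 h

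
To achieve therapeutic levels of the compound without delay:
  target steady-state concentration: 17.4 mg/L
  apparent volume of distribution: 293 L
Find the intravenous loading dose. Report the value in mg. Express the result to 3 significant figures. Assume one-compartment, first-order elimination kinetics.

LD = Css × Vd = 17.4 × 293 = 5098 mg

5100 mg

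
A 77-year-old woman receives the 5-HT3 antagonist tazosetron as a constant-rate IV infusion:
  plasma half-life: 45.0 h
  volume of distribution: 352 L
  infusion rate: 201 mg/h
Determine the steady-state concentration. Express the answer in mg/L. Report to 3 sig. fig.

k = ln2 / t½ = 0.693147 / 45.0 = 0.01540 h⁻¹
CL = k × Vd = 0.01540 × 352 = 5.421 L/h
At steady state Css = R₀ / CL = 201 / 5.421 = 37.08 mg/L

37.1 mg/L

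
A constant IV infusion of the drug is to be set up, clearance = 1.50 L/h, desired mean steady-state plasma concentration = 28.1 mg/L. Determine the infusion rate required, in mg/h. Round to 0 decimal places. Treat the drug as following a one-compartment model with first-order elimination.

At steady state, infusion rate R₀ = Css × CL = 28.1 × 1.500 = 42.15 mg/h

42 mg/h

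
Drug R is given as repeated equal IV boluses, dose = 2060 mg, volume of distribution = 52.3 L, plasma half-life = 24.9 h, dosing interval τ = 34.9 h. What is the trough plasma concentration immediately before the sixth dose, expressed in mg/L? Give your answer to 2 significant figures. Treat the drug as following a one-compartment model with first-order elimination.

24 mg/L

C₀ per dose = Dose / Vd = 2060 / 52.3 = 39.39 mg/L
k = ln2 / t½ = 0.693147 / 24.9 = 0.02784 h⁻¹
Fraction remaining after one interval: r = e^(−kτ) = e^(−0.02784 × 34.9) = 0.3785
Before dose 6, 5 doses have been given (aged 1τ, 2τ, 3τ, 4τ, 5τ).
C_trough = C₀ × (r + r² + … + r^5) = C₀ × r(1−r^5)/(1−r)
        = 39.39 × 0.3785 × (1 − 0.007768) / (1 − 0.3785) = 23.80 mg/L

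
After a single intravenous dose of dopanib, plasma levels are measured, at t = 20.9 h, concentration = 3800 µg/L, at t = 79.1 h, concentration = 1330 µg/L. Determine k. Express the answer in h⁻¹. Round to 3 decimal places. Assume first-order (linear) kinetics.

0.018 h⁻¹

k = ln(C₁/C₂) / (t₂ − t₁) = ln(3800/1330) / (79.1 − 20.9)
  = 1.050 / 58.20 = 0.01804 h⁻¹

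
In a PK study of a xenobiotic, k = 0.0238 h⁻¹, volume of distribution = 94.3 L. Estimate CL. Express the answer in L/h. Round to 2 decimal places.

2.24 L/h

CL = k × Vd = 0.0238 × 94.3 = 2.244 L/h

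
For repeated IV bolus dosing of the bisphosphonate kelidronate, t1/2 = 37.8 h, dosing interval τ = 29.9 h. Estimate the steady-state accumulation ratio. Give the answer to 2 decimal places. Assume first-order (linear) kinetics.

2.37

k = ln2 / t½ = 0.693147 / 37.8 = 0.01834 h⁻¹
e^(−kτ) = e^(−0.01834 × 29.9) = 0.5779
Accumulation ratio R = 1 / (1 − e^(−kτ)) = 1 / (1 − 0.5779) = 2.369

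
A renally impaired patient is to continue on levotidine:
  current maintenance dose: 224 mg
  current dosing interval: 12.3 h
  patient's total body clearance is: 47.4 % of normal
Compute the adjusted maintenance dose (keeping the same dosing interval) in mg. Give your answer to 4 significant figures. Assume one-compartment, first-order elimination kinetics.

106.2 mg

To keep the same average steady-state level, dosing rate must scale with clearance.
CL ratio = 47.4 / 100 = 0.4740
New dose (same interval) = 224 × 0.4740 = 106.2 mg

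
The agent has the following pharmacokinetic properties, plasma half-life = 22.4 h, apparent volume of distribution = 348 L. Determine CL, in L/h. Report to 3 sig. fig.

k = ln2 / t½ = 0.693147 / 22.4 = 0.03094 h⁻¹
CL = k × Vd = 0.03094 × 348 = 10.77 L/h

10.8 L/h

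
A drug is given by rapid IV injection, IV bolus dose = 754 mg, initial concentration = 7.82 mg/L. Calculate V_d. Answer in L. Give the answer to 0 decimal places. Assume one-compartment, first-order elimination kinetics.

Vd = Dose / C₀ = 754.0 / 7.82 = 96.42 L

96 L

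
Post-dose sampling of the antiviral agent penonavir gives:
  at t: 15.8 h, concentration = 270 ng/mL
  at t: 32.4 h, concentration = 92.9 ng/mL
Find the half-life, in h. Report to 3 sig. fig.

k = ln(C₁/C₂) / (t₂ − t₁) = ln(270/92.9) / (32.4 − 15.8)
  = 1.067 / 16.60 = 0.06428 h⁻¹
t½ = ln2 / k = 0.693147 / 0.06428 = 10.78 h

10.8 h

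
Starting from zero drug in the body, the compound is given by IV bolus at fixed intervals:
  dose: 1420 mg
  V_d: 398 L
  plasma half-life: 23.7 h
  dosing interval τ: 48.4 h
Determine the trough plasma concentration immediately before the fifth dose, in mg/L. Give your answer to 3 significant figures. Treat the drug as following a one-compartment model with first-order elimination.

C₀ per dose = Dose / Vd = 1420 / 398 = 3.568 mg/L
k = ln2 / t½ = 0.693147 / 23.7 = 0.02925 h⁻¹
Fraction remaining after one interval: r = e^(−kτ) = e^(−0.02925 × 48.4) = 0.2428
Before dose 5, 4 doses have been given (aged 1τ, 2τ, 3τ, 4τ).
C_trough = C₀ × (r + r² + … + r^4) = C₀ × r(1−r^4)/(1−r)
        = 3.568 × 0.2428 × (1 − 0.003475) / (1 − 0.2428) = 1.140 mg/L

1.14 mg/L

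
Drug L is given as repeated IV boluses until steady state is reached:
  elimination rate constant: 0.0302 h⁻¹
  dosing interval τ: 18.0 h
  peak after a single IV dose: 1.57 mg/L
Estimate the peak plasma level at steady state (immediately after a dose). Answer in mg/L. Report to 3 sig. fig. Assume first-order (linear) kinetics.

3.74 mg/L

e^(−kτ) = e^(−0.03020 × 18.0) = 0.5807
Accumulation ratio R = 1 / (1 − e^(−kτ)) = 1 / (1 − 0.5807) = 2.385
Steady-state peak = C₀ × R = 1.57 × 2.385 = 3.744 mg/L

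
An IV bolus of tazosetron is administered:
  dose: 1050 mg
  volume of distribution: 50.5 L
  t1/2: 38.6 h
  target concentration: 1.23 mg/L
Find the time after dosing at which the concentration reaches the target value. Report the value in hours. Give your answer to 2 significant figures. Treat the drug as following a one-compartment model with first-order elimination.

160 h

C₀ = Dose / Vd = 1050 / 50.5 = 20.79 mg/L
k = ln2 / t½ = 0.693147 / 38.6 = 0.01796 h⁻¹
t = ln(C₀ / C) / k = ln(20.79 / 1.23) / 0.01796
  = ln(16.90) / 0.01796 = 2.827 / 0.01796 = 157.4 h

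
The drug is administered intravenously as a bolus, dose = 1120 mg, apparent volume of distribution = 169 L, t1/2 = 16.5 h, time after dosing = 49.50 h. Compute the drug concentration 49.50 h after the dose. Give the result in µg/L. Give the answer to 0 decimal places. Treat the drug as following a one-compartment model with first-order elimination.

828 µg/L

C₀ = Dose / Vd = 1120 / 169 = 6.627 mg/L
k = ln2 / t½ = 0.693147 / 16.5 = 0.04201 h⁻¹
t / t½ = 49.50 / 16.5 = 3 half-lives
C = C₀ × (1/2)^3 = 6.627 × 0.1250 = 0.8284 mg/L
Convert: 0.8284 mg/L × 1000 = 828.4 µg/L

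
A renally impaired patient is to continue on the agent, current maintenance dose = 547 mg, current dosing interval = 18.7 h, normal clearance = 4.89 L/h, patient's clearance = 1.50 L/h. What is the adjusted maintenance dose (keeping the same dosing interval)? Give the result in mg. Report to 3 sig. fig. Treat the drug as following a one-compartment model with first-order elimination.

To keep the same average steady-state level, dosing rate must scale with clearance.
CL ratio = 1.50 / 4.89 = 0.3067
New dose (same interval) = 547 × 0.3067 = 167.8 mg

168 mg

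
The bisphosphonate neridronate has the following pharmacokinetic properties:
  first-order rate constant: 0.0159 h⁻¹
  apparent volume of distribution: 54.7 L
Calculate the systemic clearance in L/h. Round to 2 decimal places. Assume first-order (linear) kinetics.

0.87 L/h

CL = k × Vd = 0.0159 × 54.7 = 0.8697 L/h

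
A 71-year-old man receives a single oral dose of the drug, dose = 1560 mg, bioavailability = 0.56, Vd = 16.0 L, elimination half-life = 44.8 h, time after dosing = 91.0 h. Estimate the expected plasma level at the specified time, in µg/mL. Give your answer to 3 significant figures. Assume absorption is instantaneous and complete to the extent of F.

13.4 µg/mL

Amount reaching circulation = F × Dose = 0.56 × 1560 = 873.6 mg
C₀ = F·Dose / Vd = 873.6 / 16.0 = 54.60 mg/L
k = ln2 / t½ = 0.693147 / 44.8 = 0.01547 h⁻¹
C = C₀ · e^(−k·t) = 54.60 × e^(−0.01547 × 91.0)
  = 54.60 × 0.2447 = 13.36 mg/L
(13.36 mg/L = 13.36 µg/mL)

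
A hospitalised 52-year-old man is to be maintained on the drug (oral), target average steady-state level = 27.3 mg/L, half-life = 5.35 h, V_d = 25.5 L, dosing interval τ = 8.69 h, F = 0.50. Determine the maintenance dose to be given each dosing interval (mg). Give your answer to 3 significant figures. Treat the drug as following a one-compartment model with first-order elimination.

1570 mg

k = ln2 / t½ = 0.693147 / 5.35 = 0.1296 h⁻¹
CL = k × Vd = 0.1296 × 25.5 = 3.305 L/h
At steady state, F × (Dose/τ) = Css × CL.
Dose = Css × CL × τ / F = 27.3 × 3.305 × 8.69 / 0.50 = 1568 mg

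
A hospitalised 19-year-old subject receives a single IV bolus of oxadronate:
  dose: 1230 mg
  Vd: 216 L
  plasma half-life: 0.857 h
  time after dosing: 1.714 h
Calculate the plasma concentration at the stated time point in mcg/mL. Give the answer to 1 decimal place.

C₀ = Dose / Vd = 1230 / 216 = 5.694 mg/L
k = ln2 / t½ = 0.693147 / 0.857 = 0.8088 h⁻¹
t / t½ = 1.714 / 0.857 = 2 half-lives
C = C₀ × (1/2)^2 = 5.694 × 0.2500 = 1.424 mg/L
(1.424 mg/L = 1.424 mcg/mL)

1.4 mcg/mL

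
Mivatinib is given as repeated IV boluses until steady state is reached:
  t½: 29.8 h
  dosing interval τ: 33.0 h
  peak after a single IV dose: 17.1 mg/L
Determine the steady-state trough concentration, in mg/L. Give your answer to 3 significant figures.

k = ln2 / t½ = 0.693147 / 29.8 = 0.02326 h⁻¹
e^(−kτ) = e^(−0.02326 × 33.0) = 0.4641
Accumulation ratio R = 1 / (1 − e^(−kτ)) = 1 / (1 − 0.4641) = 1.866
Steady-state trough = C₀ × R × e^(−kτ) = 17.1 × 1.866 × 0.4641 = 14.81 mg/L

14.8 mg/L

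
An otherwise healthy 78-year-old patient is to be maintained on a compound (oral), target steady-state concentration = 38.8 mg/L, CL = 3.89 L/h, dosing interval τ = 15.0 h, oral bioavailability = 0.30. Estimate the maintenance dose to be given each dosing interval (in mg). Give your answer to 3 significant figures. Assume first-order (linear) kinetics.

At steady state, F × (Dose/τ) = Css × CL.
Dose = Css × CL × τ / F = 38.8 × 3.890 × 15.0 / 0.30 = 7547 mg

7550 mg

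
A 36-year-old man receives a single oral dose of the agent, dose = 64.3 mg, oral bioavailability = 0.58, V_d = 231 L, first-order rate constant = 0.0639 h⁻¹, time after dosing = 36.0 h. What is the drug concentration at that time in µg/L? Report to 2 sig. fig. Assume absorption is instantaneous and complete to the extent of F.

16 µg/L

Amount reaching circulation = F × Dose = 0.58 × 64.30 = 37.29 mg
C₀ = F·Dose / Vd = 37.29 / 231 = 0.1614 mg/L
C = C₀ · e^(−k·t) = 0.1614 × e^(−0.06390 × 36.0)
  = 0.1614 × 0.1002 = 0.01617 mg/L
Convert: 0.01617 mg/L × 1000 = 16.17 µg/L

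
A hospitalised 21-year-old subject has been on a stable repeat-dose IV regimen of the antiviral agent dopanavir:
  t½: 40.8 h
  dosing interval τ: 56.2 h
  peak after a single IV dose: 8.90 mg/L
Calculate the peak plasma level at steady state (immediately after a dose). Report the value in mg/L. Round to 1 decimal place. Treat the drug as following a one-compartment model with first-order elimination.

k = ln2 / t½ = 0.693147 / 40.8 = 0.01699 h⁻¹
e^(−kτ) = e^(−0.01699 × 56.2) = 0.3849
Accumulation ratio R = 1 / (1 − e^(−kτ)) = 1 / (1 − 0.3849) = 1.626
Steady-state peak = C₀ × R = 8.90 × 1.626 = 14.47 mg/L

14.5 mg/L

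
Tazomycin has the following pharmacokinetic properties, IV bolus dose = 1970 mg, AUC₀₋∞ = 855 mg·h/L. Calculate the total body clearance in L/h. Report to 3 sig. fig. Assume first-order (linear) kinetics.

2.30 L/h

CL = Dose / AUC = 1970 / 855 = 2.304 L/h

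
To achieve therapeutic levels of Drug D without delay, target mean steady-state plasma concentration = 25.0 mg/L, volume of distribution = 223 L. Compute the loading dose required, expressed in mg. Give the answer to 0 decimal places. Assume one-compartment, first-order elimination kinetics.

LD = Css × Vd = 25.0 × 223 = 5575 mg

5575 mg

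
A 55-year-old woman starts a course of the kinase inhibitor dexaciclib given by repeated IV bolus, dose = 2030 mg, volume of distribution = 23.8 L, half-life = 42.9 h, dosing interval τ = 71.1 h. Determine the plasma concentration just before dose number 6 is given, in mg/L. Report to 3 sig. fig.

39.5 mg/L

C₀ per dose = Dose / Vd = 2030 / 23.8 = 85.29 mg/L
k = ln2 / t½ = 0.693147 / 42.9 = 0.01616 h⁻¹
Fraction remaining after one interval: r = e^(−kτ) = e^(−0.01616 × 71.1) = 0.3170
Before dose 6, 5 doses have been given (aged 1τ, 2τ, 3τ, 4τ, 5τ).
C_trough = C₀ × (r + r² + … + r^5) = C₀ × r(1−r^5)/(1−r)
        = 85.29 × 0.3170 × (1 − 0.003201) / (1 − 0.3170) = 39.46 mg/L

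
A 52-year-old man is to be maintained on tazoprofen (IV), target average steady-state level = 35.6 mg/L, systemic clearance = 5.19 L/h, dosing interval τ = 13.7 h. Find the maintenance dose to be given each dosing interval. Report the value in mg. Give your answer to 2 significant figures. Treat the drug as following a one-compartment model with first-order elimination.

2500 mg

At steady state, Dose/τ = Css × CL.
Dose = Css × CL × τ = 35.6 × 5.190 × 13.7 = 2531 mg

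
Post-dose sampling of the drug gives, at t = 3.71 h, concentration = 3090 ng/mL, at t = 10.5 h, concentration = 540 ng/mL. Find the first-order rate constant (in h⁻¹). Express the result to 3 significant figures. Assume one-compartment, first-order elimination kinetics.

0.257 h⁻¹

k = ln(C₁/C₂) / (t₂ − t₁) = ln(3090/540) / (10.5 − 3.71)
  = 1.744 / 6.790 = 0.2568 h⁻¹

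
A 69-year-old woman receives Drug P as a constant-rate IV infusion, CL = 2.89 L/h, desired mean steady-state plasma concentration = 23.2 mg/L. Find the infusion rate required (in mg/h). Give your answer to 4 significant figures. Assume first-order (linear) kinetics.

At steady state, infusion rate R₀ = Css × CL = 23.2 × 2.890 = 67.05 mg/h

67.05 mg/h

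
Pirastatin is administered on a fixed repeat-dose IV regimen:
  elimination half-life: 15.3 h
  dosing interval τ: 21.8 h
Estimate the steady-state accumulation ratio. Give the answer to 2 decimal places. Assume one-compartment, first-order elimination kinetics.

1.59

k = ln2 / t½ = 0.693147 / 15.3 = 0.04530 h⁻¹
e^(−kτ) = e^(−0.04530 × 21.8) = 0.3725
Accumulation ratio R = 1 / (1 − e^(−kτ)) = 1 / (1 − 0.3725) = 1.594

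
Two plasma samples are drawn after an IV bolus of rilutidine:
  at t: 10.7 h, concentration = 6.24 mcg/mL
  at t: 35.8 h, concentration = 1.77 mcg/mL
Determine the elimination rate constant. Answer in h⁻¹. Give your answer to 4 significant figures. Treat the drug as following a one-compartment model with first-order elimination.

k = ln(C₁/C₂) / (t₂ − t₁) = ln(6.24/1.77) / (35.8 − 10.7)
  = 1.260 / 25.10 = 0.05020 h⁻¹

0.05020 h⁻¹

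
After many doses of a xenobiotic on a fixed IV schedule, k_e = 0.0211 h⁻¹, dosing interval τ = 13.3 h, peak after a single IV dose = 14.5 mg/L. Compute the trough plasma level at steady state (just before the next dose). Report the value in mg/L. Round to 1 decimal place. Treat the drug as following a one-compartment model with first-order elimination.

44.8 mg/L

e^(−kτ) = e^(−0.02110 × 13.3) = 0.7553
Accumulation ratio R = 1 / (1 − e^(−kτ)) = 1 / (1 − 0.7553) = 4.087
Steady-state trough = C₀ × R × e^(−kτ) = 14.5 × 4.087 × 0.7553 = 44.76 mg/L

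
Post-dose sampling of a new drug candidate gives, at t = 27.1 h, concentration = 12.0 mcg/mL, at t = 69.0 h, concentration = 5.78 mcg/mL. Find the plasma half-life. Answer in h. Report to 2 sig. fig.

k = ln(C₁/C₂) / (t₂ − t₁) = ln(12.0/5.78) / (69.0 − 27.1)
  = 0.7305 / 41.90 = 0.01743 h⁻¹
t½ = ln2 / k = 0.693147 / 0.01743 = 39.77 h

40 h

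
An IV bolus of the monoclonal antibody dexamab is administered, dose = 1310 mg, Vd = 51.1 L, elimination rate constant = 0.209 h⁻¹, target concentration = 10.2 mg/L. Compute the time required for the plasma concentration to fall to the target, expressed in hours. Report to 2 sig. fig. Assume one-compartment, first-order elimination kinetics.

4.4 h

C₀ = Dose / Vd = 1310 / 51.1 = 25.64 mg/L
t = ln(C₀ / C) / k = ln(25.64 / 10.2) / 0.2090
  = ln(2.514) / 0.2090 = 0.9219 / 0.2090 = 4.411 h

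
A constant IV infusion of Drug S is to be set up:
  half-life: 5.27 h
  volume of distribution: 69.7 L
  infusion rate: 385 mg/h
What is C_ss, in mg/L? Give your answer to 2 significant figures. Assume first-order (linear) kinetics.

42 mg/L

k = ln2 / t½ = 0.693147 / 5.27 = 0.1315 h⁻¹
CL = k × Vd = 0.1315 × 69.7 = 9.166 L/h
At steady state Css = R₀ / CL = 385 / 9.166 = 42.00 mg/L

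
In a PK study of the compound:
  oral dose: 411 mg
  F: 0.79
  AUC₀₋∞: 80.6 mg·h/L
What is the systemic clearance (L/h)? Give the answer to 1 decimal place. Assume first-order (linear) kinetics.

CL = F·Dose / AUC = 0.79 × 411 / 80.6 = 4.028 L/h

4.0 L/h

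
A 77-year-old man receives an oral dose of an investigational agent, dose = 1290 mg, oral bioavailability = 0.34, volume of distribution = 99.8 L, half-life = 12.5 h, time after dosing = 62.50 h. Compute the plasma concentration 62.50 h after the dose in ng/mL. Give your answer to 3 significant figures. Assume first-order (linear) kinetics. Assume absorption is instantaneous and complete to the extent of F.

137 ng/mL

Amount reaching circulation = F × Dose = 0.34 × 1290 = 438.6 mg
C₀ = F·Dose / Vd = 438.6 / 99.8 = 4.395 mg/L
k = ln2 / t½ = 0.693147 / 12.5 = 0.05545 h⁻¹
t / t½ = 62.50 / 12.5 = 5 half-lives
C = C₀ × (1/2)^5 = 4.395 × 0.03125 = 0.1373 mg/L
Convert: 0.1373 mg/L × 1000 = 137.3 ng/mL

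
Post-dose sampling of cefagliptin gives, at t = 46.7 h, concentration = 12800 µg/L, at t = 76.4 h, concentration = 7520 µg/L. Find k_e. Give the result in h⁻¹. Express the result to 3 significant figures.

0.0179 h⁻¹

k = ln(C₁/C₂) / (t₂ − t₁) = ln(12800/7520) / (76.4 − 46.7)
  = 0.5319 / 29.70 = 0.01791 h⁻¹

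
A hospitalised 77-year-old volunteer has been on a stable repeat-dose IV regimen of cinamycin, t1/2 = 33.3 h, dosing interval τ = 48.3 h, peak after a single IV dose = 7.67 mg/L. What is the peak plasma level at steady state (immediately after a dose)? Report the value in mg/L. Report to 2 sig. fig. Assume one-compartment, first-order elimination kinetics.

12 mg/L

k = ln2 / t½ = 0.693147 / 33.3 = 0.02082 h⁻¹
e^(−kτ) = e^(−0.02082 × 48.3) = 0.3658
Accumulation ratio R = 1 / (1 − e^(−kτ)) = 1 / (1 − 0.3658) = 1.577
Steady-state peak = C₀ × R = 7.67 × 1.577 = 12.10 mg/L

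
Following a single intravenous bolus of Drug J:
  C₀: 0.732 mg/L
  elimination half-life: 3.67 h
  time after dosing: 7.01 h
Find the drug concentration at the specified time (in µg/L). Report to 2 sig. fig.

190 µg/L

k = ln2 / t½ = 0.693147 / 3.67 = 0.1889 h⁻¹
C = C₀ · e^(−k·t) = 0.7320 × e^(−0.1889 × 7.01)
  = 0.7320 × 0.2660 = 0.1947 mg/L
Convert: 0.1947 mg/L × 1000 = 194.7 µg/L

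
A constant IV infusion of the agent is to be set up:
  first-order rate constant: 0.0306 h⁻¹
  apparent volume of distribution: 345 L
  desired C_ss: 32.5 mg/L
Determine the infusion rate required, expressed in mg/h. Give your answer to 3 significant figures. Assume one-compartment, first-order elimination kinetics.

CL = k × Vd = 0.03060 × 345 = 10.56 L/h
At steady state, infusion rate R₀ = Css × CL = 32.5 × 10.56 = 343.2 mg/h

343 mg/h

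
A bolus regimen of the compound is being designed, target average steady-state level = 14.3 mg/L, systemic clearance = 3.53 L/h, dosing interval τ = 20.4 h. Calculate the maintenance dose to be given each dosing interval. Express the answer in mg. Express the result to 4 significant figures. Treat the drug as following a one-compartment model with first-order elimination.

At steady state, Dose/τ = Css × CL.
Dose = Css × CL × τ = 14.3 × 3.530 × 20.4 = 1030 mg

1030 mg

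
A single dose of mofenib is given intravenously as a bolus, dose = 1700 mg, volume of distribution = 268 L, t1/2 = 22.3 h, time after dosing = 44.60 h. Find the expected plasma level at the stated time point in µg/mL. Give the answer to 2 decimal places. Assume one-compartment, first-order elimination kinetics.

1.59 µg/mL

C₀ = Dose / Vd = 1700 / 268 = 6.343 mg/L
k = ln2 / t½ = 0.693147 / 22.3 = 0.03108 h⁻¹
t / t½ = 44.60 / 22.3 = 2 half-lives
C = C₀ × (1/2)^2 = 6.343 × 0.2500 = 1.586 mg/L
(1.586 mg/L = 1.586 µg/mL)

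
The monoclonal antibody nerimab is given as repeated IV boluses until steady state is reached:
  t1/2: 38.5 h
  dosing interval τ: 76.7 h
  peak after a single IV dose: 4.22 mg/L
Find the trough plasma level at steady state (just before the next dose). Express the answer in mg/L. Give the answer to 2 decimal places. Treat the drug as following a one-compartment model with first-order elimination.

1.42 mg/L

k = ln2 / t½ = 0.693147 / 38.5 = 0.01800 h⁻¹
e^(−kτ) = e^(−0.01800 × 76.7) = 0.2514
Accumulation ratio R = 1 / (1 − e^(−kτ)) = 1 / (1 − 0.2514) = 1.336
Steady-state trough = C₀ × R × e^(−kτ) = 4.22 × 1.336 × 0.2514 = 1.417 mg/L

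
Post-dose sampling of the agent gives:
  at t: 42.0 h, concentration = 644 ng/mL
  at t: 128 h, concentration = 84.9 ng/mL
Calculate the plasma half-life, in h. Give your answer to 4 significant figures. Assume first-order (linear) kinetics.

29.42 h

k = ln(C₁/C₂) / (t₂ − t₁) = ln(644/84.9) / (128 − 42.0)
  = 2.026 / 86.00 = 0.02356 h⁻¹
t½ = ln2 / k = 0.693147 / 0.02356 = 29.42 h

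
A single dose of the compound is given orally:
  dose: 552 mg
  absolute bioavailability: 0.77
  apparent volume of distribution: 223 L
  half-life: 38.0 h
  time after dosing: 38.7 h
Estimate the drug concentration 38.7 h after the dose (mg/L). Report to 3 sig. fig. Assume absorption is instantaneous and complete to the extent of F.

Amount reaching circulation = F × Dose = 0.77 × 552.0 = 425.0 mg
C₀ = F·Dose / Vd = 425.0 / 223 = 1.906 mg/L
k = ln2 / t½ = 0.693147 / 38.0 = 0.01824 h⁻¹
C = C₀ · e^(−k·t) = 1.906 × e^(−0.01824 × 38.7)
  = 1.906 × 0.4937 = 0.9410 mg/L

0.941 mg/L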